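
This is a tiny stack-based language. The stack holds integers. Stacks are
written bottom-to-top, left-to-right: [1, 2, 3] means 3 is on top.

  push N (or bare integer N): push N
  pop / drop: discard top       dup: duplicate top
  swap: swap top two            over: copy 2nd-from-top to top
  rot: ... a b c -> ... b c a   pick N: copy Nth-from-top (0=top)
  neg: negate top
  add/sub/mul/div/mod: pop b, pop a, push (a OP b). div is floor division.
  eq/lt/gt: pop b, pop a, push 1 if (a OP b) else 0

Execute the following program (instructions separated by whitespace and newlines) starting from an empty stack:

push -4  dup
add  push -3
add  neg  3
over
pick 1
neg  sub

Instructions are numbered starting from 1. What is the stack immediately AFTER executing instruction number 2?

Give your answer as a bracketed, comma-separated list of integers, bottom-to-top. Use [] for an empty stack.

Step 1 ('push -4'): [-4]
Step 2 ('dup'): [-4, -4]

Answer: [-4, -4]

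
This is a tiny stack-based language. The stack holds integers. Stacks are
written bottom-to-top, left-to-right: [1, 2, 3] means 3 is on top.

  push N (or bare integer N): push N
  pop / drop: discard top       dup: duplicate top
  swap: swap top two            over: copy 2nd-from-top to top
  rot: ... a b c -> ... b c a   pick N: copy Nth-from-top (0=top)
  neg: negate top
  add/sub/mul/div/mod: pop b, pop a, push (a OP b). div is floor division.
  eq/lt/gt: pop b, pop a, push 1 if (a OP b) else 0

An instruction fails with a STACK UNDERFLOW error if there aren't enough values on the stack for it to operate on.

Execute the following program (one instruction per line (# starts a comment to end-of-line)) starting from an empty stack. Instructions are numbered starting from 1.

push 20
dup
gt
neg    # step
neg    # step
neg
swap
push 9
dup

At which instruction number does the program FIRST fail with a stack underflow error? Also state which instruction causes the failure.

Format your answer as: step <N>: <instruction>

Answer: step 7: swap

Derivation:
Step 1 ('push 20'): stack = [20], depth = 1
Step 2 ('dup'): stack = [20, 20], depth = 2
Step 3 ('gt'): stack = [0], depth = 1
Step 4 ('neg'): stack = [0], depth = 1
Step 5 ('neg'): stack = [0], depth = 1
Step 6 ('neg'): stack = [0], depth = 1
Step 7 ('swap'): needs 2 value(s) but depth is 1 — STACK UNDERFLOW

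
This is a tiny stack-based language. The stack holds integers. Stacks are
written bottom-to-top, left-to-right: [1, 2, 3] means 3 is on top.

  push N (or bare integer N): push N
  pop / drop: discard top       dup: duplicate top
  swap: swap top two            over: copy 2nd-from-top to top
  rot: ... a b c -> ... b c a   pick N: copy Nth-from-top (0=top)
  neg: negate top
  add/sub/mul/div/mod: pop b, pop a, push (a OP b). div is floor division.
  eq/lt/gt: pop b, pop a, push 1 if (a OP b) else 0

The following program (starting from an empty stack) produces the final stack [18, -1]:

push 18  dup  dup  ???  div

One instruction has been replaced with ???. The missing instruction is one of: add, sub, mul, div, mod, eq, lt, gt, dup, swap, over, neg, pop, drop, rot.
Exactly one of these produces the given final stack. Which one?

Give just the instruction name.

Stack before ???: [18, 18, 18]
Stack after ???:  [18, 18, -18]
The instruction that transforms [18, 18, 18] -> [18, 18, -18] is: neg

Answer: neg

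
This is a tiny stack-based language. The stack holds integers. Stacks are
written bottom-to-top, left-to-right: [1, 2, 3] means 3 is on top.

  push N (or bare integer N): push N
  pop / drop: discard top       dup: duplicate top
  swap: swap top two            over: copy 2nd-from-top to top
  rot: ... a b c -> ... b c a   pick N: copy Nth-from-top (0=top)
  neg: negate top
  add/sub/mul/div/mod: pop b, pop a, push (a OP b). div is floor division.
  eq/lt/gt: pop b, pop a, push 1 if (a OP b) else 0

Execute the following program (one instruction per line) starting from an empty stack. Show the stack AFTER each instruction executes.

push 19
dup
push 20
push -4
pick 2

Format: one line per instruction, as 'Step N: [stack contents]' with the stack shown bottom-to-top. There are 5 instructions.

Step 1: [19]
Step 2: [19, 19]
Step 3: [19, 19, 20]
Step 4: [19, 19, 20, -4]
Step 5: [19, 19, 20, -4, 19]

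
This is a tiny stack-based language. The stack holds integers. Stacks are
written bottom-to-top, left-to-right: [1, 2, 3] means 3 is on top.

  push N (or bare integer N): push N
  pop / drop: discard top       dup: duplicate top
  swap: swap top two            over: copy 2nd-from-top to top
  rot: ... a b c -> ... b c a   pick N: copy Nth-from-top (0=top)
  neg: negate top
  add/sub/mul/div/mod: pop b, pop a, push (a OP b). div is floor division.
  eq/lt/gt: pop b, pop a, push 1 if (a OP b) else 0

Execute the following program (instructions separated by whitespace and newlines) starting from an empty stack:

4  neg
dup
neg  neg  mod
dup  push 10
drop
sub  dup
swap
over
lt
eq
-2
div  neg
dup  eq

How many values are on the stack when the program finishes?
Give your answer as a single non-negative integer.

After 'push 4': stack = [4] (depth 1)
After 'neg': stack = [-4] (depth 1)
After 'dup': stack = [-4, -4] (depth 2)
After 'neg': stack = [-4, 4] (depth 2)
After 'neg': stack = [-4, -4] (depth 2)
After 'mod': stack = [0] (depth 1)
After 'dup': stack = [0, 0] (depth 2)
After 'push 10': stack = [0, 0, 10] (depth 3)
After 'drop': stack = [0, 0] (depth 2)
After 'sub': stack = [0] (depth 1)
After 'dup': stack = [0, 0] (depth 2)
After 'swap': stack = [0, 0] (depth 2)
After 'over': stack = [0, 0, 0] (depth 3)
After 'lt': stack = [0, 0] (depth 2)
After 'eq': stack = [1] (depth 1)
After 'push -2': stack = [1, -2] (depth 2)
After 'div': stack = [-1] (depth 1)
After 'neg': stack = [1] (depth 1)
After 'dup': stack = [1, 1] (depth 2)
After 'eq': stack = [1] (depth 1)

Answer: 1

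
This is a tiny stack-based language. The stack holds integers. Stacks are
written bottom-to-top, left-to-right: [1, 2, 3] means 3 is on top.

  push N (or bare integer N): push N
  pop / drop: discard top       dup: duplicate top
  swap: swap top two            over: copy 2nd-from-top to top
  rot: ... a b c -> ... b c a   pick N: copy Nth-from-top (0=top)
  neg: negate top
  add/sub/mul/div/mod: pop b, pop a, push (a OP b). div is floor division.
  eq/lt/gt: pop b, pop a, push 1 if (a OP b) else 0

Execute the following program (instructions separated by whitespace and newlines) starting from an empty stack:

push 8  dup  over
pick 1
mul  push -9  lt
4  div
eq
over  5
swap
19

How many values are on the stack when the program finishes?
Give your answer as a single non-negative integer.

Answer: 5

Derivation:
After 'push 8': stack = [8] (depth 1)
After 'dup': stack = [8, 8] (depth 2)
After 'over': stack = [8, 8, 8] (depth 3)
After 'pick 1': stack = [8, 8, 8, 8] (depth 4)
After 'mul': stack = [8, 8, 64] (depth 3)
After 'push -9': stack = [8, 8, 64, -9] (depth 4)
After 'lt': stack = [8, 8, 0] (depth 3)
After 'push 4': stack = [8, 8, 0, 4] (depth 4)
After 'div': stack = [8, 8, 0] (depth 3)
After 'eq': stack = [8, 0] (depth 2)
After 'over': stack = [8, 0, 8] (depth 3)
After 'push 5': stack = [8, 0, 8, 5] (depth 4)
After 'swap': stack = [8, 0, 5, 8] (depth 4)
After 'push 19': stack = [8, 0, 5, 8, 19] (depth 5)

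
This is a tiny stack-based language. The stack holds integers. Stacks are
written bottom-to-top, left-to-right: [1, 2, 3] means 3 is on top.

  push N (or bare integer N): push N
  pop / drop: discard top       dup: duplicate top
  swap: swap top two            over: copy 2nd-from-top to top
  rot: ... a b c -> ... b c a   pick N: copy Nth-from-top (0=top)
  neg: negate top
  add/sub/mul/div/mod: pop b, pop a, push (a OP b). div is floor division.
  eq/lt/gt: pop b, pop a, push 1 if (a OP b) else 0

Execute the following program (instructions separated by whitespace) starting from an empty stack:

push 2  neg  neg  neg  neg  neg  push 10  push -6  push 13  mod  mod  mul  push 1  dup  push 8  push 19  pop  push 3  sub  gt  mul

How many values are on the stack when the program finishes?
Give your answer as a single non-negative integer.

After 'push 2': stack = [2] (depth 1)
After 'neg': stack = [-2] (depth 1)
After 'neg': stack = [2] (depth 1)
After 'neg': stack = [-2] (depth 1)
After 'neg': stack = [2] (depth 1)
After 'neg': stack = [-2] (depth 1)
After 'push 10': stack = [-2, 10] (depth 2)
After 'push -6': stack = [-2, 10, -6] (depth 3)
After 'push 13': stack = [-2, 10, -6, 13] (depth 4)
After 'mod': stack = [-2, 10, 7] (depth 3)
  ...
After 'mul': stack = [-6] (depth 1)
After 'push 1': stack = [-6, 1] (depth 2)
After 'dup': stack = [-6, 1, 1] (depth 3)
After 'push 8': stack = [-6, 1, 1, 8] (depth 4)
After 'push 19': stack = [-6, 1, 1, 8, 19] (depth 5)
After 'pop': stack = [-6, 1, 1, 8] (depth 4)
After 'push 3': stack = [-6, 1, 1, 8, 3] (depth 5)
After 'sub': stack = [-6, 1, 1, 5] (depth 4)
After 'gt': stack = [-6, 1, 0] (depth 3)
After 'mul': stack = [-6, 0] (depth 2)

Answer: 2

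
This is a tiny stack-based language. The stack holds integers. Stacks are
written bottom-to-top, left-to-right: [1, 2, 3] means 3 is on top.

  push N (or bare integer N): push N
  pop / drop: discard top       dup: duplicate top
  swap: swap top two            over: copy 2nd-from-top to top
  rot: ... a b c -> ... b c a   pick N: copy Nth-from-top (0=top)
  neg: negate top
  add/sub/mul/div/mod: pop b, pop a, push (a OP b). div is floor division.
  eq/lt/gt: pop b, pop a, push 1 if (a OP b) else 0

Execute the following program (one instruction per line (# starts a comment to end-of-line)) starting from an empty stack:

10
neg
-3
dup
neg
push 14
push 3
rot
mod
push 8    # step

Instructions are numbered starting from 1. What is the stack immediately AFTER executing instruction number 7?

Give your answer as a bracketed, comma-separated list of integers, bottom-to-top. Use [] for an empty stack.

Step 1 ('10'): [10]
Step 2 ('neg'): [-10]
Step 3 ('-3'): [-10, -3]
Step 4 ('dup'): [-10, -3, -3]
Step 5 ('neg'): [-10, -3, 3]
Step 6 ('push 14'): [-10, -3, 3, 14]
Step 7 ('push 3'): [-10, -3, 3, 14, 3]

Answer: [-10, -3, 3, 14, 3]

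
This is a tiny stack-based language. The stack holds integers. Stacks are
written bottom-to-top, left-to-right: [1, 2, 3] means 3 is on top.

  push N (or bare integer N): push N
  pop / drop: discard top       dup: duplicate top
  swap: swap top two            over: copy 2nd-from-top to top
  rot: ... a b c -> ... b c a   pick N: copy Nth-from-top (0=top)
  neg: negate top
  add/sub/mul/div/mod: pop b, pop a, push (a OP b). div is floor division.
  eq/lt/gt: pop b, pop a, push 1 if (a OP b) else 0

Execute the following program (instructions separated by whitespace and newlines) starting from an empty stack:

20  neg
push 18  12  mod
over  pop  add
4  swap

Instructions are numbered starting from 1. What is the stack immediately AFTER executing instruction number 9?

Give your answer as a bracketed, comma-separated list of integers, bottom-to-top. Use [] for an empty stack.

Step 1 ('20'): [20]
Step 2 ('neg'): [-20]
Step 3 ('push 18'): [-20, 18]
Step 4 ('12'): [-20, 18, 12]
Step 5 ('mod'): [-20, 6]
Step 6 ('over'): [-20, 6, -20]
Step 7 ('pop'): [-20, 6]
Step 8 ('add'): [-14]
Step 9 ('4'): [-14, 4]

Answer: [-14, 4]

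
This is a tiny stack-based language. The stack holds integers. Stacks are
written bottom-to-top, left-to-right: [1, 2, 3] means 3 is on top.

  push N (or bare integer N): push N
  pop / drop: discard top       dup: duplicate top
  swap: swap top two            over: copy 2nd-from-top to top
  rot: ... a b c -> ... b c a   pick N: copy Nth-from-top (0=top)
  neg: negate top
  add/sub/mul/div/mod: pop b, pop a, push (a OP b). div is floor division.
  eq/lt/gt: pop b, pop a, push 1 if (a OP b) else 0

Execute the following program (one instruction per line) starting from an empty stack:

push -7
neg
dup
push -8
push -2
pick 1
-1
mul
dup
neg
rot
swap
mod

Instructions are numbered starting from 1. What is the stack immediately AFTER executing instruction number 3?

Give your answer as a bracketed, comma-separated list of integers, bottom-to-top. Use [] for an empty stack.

Answer: [7, 7]

Derivation:
Step 1 ('push -7'): [-7]
Step 2 ('neg'): [7]
Step 3 ('dup'): [7, 7]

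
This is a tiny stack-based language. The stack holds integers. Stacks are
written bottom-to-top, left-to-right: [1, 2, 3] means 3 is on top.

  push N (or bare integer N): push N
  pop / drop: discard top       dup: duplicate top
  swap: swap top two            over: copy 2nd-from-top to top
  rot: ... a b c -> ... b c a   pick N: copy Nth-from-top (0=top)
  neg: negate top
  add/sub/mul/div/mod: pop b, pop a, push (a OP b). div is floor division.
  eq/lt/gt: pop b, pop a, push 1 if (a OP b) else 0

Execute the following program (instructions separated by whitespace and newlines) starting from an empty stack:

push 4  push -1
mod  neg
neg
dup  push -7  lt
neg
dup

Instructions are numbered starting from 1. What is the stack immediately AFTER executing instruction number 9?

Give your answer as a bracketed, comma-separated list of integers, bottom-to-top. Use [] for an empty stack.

Step 1 ('push 4'): [4]
Step 2 ('push -1'): [4, -1]
Step 3 ('mod'): [0]
Step 4 ('neg'): [0]
Step 5 ('neg'): [0]
Step 6 ('dup'): [0, 0]
Step 7 ('push -7'): [0, 0, -7]
Step 8 ('lt'): [0, 0]
Step 9 ('neg'): [0, 0]

Answer: [0, 0]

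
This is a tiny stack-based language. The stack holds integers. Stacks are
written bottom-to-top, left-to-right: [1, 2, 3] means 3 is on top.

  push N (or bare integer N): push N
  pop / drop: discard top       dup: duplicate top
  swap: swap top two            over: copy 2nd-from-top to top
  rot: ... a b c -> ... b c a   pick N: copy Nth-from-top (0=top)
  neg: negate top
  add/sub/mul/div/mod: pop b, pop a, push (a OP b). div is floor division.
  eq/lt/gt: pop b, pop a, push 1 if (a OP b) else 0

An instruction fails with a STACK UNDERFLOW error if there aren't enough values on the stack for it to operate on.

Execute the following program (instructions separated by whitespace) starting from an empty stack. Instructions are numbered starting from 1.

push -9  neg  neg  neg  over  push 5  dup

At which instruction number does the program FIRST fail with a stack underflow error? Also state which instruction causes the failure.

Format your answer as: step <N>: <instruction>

Answer: step 5: over

Derivation:
Step 1 ('push -9'): stack = [-9], depth = 1
Step 2 ('neg'): stack = [9], depth = 1
Step 3 ('neg'): stack = [-9], depth = 1
Step 4 ('neg'): stack = [9], depth = 1
Step 5 ('over'): needs 2 value(s) but depth is 1 — STACK UNDERFLOW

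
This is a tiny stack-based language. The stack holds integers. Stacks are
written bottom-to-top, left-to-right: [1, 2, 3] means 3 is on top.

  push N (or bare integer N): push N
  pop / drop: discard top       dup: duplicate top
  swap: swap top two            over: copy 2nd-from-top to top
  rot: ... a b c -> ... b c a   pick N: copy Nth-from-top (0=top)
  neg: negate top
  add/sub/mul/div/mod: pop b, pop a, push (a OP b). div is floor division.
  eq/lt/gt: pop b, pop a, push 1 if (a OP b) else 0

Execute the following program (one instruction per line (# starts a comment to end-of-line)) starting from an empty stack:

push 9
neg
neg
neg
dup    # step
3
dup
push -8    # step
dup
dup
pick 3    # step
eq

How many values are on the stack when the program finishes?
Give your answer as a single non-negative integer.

Answer: 7

Derivation:
After 'push 9': stack = [9] (depth 1)
After 'neg': stack = [-9] (depth 1)
After 'neg': stack = [9] (depth 1)
After 'neg': stack = [-9] (depth 1)
After 'dup': stack = [-9, -9] (depth 2)
After 'push 3': stack = [-9, -9, 3] (depth 3)
After 'dup': stack = [-9, -9, 3, 3] (depth 4)
After 'push -8': stack = [-9, -9, 3, 3, -8] (depth 5)
After 'dup': stack = [-9, -9, 3, 3, -8, -8] (depth 6)
After 'dup': stack = [-9, -9, 3, 3, -8, -8, -8] (depth 7)
After 'pick 3': stack = [-9, -9, 3, 3, -8, -8, -8, 3] (depth 8)
After 'eq': stack = [-9, -9, 3, 3, -8, -8, 0] (depth 7)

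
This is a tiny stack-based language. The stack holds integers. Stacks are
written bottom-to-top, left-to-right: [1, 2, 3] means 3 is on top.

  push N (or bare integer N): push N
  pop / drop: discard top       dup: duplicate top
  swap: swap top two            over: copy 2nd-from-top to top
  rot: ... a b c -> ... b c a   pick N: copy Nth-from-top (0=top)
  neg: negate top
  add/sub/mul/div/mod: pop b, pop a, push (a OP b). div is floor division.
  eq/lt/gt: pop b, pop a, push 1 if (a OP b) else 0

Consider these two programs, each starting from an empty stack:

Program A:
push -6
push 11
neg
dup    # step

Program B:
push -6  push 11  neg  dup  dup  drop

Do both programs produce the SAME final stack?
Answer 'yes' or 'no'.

Answer: yes

Derivation:
Program A trace:
  After 'push -6': [-6]
  After 'push 11': [-6, 11]
  After 'neg': [-6, -11]
  After 'dup': [-6, -11, -11]
Program A final stack: [-6, -11, -11]

Program B trace:
  After 'push -6': [-6]
  After 'push 11': [-6, 11]
  After 'neg': [-6, -11]
  After 'dup': [-6, -11, -11]
  After 'dup': [-6, -11, -11, -11]
  After 'drop': [-6, -11, -11]
Program B final stack: [-6, -11, -11]
Same: yes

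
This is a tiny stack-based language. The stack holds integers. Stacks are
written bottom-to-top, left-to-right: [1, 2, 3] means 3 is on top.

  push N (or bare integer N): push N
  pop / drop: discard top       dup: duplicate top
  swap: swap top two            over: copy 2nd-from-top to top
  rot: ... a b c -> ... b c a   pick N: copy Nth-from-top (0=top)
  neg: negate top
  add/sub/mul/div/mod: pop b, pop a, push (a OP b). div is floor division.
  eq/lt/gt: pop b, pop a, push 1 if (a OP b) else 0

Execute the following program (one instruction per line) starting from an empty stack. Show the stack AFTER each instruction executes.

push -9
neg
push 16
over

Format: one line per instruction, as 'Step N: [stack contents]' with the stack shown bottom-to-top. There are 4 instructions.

Step 1: [-9]
Step 2: [9]
Step 3: [9, 16]
Step 4: [9, 16, 9]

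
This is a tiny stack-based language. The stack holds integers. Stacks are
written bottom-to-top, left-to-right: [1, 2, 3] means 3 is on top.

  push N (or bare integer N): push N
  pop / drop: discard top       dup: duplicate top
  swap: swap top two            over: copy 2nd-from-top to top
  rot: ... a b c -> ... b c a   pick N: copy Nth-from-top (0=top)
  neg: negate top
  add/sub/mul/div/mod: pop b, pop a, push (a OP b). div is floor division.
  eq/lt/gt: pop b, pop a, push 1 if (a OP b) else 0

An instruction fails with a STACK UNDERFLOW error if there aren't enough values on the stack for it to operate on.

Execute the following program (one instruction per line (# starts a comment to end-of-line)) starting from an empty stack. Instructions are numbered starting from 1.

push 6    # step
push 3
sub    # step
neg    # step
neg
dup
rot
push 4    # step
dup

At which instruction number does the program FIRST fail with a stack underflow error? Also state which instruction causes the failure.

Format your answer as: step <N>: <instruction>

Step 1 ('push 6'): stack = [6], depth = 1
Step 2 ('push 3'): stack = [6, 3], depth = 2
Step 3 ('sub'): stack = [3], depth = 1
Step 4 ('neg'): stack = [-3], depth = 1
Step 5 ('neg'): stack = [3], depth = 1
Step 6 ('dup'): stack = [3, 3], depth = 2
Step 7 ('rot'): needs 3 value(s) but depth is 2 — STACK UNDERFLOW

Answer: step 7: rot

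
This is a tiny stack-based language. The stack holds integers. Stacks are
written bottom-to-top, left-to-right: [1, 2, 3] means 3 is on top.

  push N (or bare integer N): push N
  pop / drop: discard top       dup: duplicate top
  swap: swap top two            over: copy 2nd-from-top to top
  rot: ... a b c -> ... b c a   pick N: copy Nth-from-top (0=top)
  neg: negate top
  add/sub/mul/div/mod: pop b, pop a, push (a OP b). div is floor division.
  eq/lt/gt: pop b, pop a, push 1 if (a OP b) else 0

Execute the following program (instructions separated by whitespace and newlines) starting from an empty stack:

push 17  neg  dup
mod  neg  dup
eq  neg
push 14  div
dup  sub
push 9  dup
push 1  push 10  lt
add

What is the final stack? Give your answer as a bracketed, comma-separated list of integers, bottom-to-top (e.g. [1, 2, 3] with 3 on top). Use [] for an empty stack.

Answer: [0, 9, 10]

Derivation:
After 'push 17': [17]
After 'neg': [-17]
After 'dup': [-17, -17]
After 'mod': [0]
After 'neg': [0]
After 'dup': [0, 0]
After 'eq': [1]
After 'neg': [-1]
After 'push 14': [-1, 14]
After 'div': [-1]
After 'dup': [-1, -1]
After 'sub': [0]
After 'push 9': [0, 9]
After 'dup': [0, 9, 9]
After 'push 1': [0, 9, 9, 1]
After 'push 10': [0, 9, 9, 1, 10]
After 'lt': [0, 9, 9, 1]
After 'add': [0, 9, 10]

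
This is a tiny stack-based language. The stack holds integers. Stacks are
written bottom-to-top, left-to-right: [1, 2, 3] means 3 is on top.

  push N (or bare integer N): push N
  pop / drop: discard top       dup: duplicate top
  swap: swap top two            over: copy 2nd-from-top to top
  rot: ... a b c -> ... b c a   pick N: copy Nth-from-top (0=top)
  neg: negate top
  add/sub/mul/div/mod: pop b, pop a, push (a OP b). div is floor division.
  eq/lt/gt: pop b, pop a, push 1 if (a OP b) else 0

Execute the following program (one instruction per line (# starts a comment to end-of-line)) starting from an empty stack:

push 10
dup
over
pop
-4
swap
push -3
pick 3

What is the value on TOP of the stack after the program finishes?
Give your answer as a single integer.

Answer: 10

Derivation:
After 'push 10': [10]
After 'dup': [10, 10]
After 'over': [10, 10, 10]
After 'pop': [10, 10]
After 'push -4': [10, 10, -4]
After 'swap': [10, -4, 10]
After 'push -3': [10, -4, 10, -3]
After 'pick 3': [10, -4, 10, -3, 10]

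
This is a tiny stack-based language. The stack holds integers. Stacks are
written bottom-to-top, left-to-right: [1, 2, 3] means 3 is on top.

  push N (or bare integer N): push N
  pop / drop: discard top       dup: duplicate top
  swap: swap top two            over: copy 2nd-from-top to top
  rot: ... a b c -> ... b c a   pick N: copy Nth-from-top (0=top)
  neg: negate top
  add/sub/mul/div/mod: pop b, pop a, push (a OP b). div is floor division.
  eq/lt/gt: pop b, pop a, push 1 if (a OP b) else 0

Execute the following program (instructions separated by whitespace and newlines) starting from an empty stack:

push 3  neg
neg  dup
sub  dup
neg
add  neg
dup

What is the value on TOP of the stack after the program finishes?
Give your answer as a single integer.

After 'push 3': [3]
After 'neg': [-3]
After 'neg': [3]
After 'dup': [3, 3]
After 'sub': [0]
After 'dup': [0, 0]
After 'neg': [0, 0]
After 'add': [0]
After 'neg': [0]
After 'dup': [0, 0]

Answer: 0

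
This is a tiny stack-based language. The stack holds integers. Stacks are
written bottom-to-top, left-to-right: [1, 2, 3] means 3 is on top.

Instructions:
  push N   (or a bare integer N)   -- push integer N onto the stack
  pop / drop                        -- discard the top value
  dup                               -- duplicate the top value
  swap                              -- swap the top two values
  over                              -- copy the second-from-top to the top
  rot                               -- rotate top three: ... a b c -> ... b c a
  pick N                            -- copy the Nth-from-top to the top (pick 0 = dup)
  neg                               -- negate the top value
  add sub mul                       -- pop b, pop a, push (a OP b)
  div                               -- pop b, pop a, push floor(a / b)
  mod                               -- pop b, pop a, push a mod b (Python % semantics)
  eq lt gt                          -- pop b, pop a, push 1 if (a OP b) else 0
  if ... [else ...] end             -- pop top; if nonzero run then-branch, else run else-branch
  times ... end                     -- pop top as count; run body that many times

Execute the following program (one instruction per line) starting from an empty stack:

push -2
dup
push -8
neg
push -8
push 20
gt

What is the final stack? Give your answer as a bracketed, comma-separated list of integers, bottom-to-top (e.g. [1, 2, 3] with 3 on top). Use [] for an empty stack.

After 'push -2': [-2]
After 'dup': [-2, -2]
After 'push -8': [-2, -2, -8]
After 'neg': [-2, -2, 8]
After 'push -8': [-2, -2, 8, -8]
After 'push 20': [-2, -2, 8, -8, 20]
After 'gt': [-2, -2, 8, 0]

Answer: [-2, -2, 8, 0]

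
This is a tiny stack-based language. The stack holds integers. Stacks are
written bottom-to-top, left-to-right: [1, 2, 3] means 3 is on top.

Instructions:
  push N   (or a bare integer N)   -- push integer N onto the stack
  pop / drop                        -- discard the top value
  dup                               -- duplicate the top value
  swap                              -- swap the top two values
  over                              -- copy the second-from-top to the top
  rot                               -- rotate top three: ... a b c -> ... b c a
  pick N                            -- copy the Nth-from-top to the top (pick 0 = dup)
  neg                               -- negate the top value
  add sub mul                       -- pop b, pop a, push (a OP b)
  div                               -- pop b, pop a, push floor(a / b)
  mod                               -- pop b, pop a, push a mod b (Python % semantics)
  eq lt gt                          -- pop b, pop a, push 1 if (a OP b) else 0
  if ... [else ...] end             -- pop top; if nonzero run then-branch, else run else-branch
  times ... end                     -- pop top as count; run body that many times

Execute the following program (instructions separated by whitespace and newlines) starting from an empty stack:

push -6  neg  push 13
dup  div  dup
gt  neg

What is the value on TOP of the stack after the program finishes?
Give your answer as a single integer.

After 'push -6': [-6]
After 'neg': [6]
After 'push 13': [6, 13]
After 'dup': [6, 13, 13]
After 'div': [6, 1]
After 'dup': [6, 1, 1]
After 'gt': [6, 0]
After 'neg': [6, 0]

Answer: 0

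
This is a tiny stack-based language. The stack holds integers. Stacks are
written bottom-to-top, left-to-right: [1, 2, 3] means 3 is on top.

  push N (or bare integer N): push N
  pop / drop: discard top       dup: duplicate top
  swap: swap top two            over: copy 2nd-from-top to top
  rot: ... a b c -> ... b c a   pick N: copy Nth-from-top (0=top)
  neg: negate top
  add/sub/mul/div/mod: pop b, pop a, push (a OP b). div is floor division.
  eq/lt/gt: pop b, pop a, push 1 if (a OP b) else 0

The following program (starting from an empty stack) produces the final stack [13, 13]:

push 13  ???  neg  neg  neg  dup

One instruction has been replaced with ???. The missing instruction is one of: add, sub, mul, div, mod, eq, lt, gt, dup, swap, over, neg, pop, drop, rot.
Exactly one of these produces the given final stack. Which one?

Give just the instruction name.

Answer: neg

Derivation:
Stack before ???: [13]
Stack after ???:  [-13]
The instruction that transforms [13] -> [-13] is: neg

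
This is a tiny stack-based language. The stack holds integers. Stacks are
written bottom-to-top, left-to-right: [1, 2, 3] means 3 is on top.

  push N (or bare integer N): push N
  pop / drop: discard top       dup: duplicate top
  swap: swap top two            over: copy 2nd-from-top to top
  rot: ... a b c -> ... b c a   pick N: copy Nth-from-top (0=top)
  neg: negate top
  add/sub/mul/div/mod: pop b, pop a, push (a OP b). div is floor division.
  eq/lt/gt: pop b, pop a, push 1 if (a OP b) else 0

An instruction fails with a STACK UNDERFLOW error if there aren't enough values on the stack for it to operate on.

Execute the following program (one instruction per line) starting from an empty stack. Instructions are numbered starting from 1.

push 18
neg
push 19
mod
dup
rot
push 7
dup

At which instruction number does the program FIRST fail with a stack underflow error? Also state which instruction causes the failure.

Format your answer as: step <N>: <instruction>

Answer: step 6: rot

Derivation:
Step 1 ('push 18'): stack = [18], depth = 1
Step 2 ('neg'): stack = [-18], depth = 1
Step 3 ('push 19'): stack = [-18, 19], depth = 2
Step 4 ('mod'): stack = [1], depth = 1
Step 5 ('dup'): stack = [1, 1], depth = 2
Step 6 ('rot'): needs 3 value(s) but depth is 2 — STACK UNDERFLOW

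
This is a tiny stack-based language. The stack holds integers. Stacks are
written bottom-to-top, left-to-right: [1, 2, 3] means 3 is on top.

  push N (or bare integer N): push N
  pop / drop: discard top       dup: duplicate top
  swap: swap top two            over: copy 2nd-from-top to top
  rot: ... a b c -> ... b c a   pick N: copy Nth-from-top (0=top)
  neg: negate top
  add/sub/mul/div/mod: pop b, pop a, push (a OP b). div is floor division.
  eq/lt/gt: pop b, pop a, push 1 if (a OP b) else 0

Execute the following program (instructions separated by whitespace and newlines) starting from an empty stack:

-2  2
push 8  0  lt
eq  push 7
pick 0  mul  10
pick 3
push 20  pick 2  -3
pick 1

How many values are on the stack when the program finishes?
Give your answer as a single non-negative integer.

After 'push -2': stack = [-2] (depth 1)
After 'push 2': stack = [-2, 2] (depth 2)
After 'push 8': stack = [-2, 2, 8] (depth 3)
After 'push 0': stack = [-2, 2, 8, 0] (depth 4)
After 'lt': stack = [-2, 2, 0] (depth 3)
After 'eq': stack = [-2, 0] (depth 2)
After 'push 7': stack = [-2, 0, 7] (depth 3)
After 'pick 0': stack = [-2, 0, 7, 7] (depth 4)
After 'mul': stack = [-2, 0, 49] (depth 3)
After 'push 10': stack = [-2, 0, 49, 10] (depth 4)
After 'pick 3': stack = [-2, 0, 49, 10, -2] (depth 5)
After 'push 20': stack = [-2, 0, 49, 10, -2, 20] (depth 6)
After 'pick 2': stack = [-2, 0, 49, 10, -2, 20, 10] (depth 7)
After 'push -3': stack = [-2, 0, 49, 10, -2, 20, 10, -3] (depth 8)
After 'pick 1': stack = [-2, 0, 49, 10, -2, 20, 10, -3, 10] (depth 9)

Answer: 9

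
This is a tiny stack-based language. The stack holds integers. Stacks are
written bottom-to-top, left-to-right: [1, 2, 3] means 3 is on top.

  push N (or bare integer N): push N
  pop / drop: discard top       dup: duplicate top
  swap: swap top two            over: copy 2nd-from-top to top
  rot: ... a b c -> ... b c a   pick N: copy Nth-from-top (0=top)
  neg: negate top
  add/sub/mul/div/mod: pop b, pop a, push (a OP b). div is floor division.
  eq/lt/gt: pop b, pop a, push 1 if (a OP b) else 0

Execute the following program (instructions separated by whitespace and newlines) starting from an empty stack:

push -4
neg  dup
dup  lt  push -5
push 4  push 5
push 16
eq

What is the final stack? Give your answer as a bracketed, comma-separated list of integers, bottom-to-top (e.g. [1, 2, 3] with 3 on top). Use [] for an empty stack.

Answer: [4, 0, -5, 4, 0]

Derivation:
After 'push -4': [-4]
After 'neg': [4]
After 'dup': [4, 4]
After 'dup': [4, 4, 4]
After 'lt': [4, 0]
After 'push -5': [4, 0, -5]
After 'push 4': [4, 0, -5, 4]
After 'push 5': [4, 0, -5, 4, 5]
After 'push 16': [4, 0, -5, 4, 5, 16]
After 'eq': [4, 0, -5, 4, 0]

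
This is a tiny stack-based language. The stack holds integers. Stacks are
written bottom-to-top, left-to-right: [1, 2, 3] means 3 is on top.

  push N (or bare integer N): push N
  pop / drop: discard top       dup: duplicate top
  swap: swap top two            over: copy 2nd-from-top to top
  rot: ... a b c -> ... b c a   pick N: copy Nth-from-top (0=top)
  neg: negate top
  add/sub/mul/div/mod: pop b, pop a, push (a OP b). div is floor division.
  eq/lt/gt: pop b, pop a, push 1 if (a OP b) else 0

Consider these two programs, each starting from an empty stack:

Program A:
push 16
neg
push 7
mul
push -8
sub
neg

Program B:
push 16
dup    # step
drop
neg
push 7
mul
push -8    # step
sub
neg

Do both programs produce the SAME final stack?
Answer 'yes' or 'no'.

Program A trace:
  After 'push 16': [16]
  After 'neg': [-16]
  After 'push 7': [-16, 7]
  After 'mul': [-112]
  After 'push -8': [-112, -8]
  After 'sub': [-104]
  After 'neg': [104]
Program A final stack: [104]

Program B trace:
  After 'push 16': [16]
  After 'dup': [16, 16]
  After 'drop': [16]
  After 'neg': [-16]
  After 'push 7': [-16, 7]
  After 'mul': [-112]
  After 'push -8': [-112, -8]
  After 'sub': [-104]
  After 'neg': [104]
Program B final stack: [104]
Same: yes

Answer: yes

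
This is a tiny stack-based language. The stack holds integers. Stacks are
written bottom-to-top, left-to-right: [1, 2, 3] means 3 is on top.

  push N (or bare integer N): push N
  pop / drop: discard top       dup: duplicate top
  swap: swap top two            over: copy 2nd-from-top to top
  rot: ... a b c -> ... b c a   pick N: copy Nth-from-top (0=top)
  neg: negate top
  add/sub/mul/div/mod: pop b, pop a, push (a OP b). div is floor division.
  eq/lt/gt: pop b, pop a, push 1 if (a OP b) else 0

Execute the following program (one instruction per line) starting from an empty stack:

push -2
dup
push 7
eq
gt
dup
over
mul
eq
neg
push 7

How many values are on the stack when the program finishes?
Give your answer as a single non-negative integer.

After 'push -2': stack = [-2] (depth 1)
After 'dup': stack = [-2, -2] (depth 2)
After 'push 7': stack = [-2, -2, 7] (depth 3)
After 'eq': stack = [-2, 0] (depth 2)
After 'gt': stack = [0] (depth 1)
After 'dup': stack = [0, 0] (depth 2)
After 'over': stack = [0, 0, 0] (depth 3)
After 'mul': stack = [0, 0] (depth 2)
After 'eq': stack = [1] (depth 1)
After 'neg': stack = [-1] (depth 1)
After 'push 7': stack = [-1, 7] (depth 2)

Answer: 2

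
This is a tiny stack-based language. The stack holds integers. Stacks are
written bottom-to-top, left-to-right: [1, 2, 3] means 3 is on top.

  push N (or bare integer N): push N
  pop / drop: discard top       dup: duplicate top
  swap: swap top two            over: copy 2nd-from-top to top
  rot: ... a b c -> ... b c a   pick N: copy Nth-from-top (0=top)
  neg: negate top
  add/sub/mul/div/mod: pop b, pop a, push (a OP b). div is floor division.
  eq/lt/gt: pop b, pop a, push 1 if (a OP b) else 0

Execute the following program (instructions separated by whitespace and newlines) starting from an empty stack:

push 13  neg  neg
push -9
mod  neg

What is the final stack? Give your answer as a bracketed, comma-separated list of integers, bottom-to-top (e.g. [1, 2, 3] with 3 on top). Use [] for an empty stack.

After 'push 13': [13]
After 'neg': [-13]
After 'neg': [13]
After 'push -9': [13, -9]
After 'mod': [-5]
After 'neg': [5]

Answer: [5]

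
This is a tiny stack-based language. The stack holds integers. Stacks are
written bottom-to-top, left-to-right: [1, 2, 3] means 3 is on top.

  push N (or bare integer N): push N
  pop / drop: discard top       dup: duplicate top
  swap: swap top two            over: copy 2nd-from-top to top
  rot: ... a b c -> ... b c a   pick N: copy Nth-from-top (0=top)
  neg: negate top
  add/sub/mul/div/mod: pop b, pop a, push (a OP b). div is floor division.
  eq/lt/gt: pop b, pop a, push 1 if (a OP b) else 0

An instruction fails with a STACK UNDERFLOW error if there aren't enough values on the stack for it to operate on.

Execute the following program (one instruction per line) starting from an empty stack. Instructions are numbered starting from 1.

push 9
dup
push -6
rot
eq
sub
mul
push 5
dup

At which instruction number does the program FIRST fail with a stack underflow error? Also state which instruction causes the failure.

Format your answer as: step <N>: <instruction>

Answer: step 7: mul

Derivation:
Step 1 ('push 9'): stack = [9], depth = 1
Step 2 ('dup'): stack = [9, 9], depth = 2
Step 3 ('push -6'): stack = [9, 9, -6], depth = 3
Step 4 ('rot'): stack = [9, -6, 9], depth = 3
Step 5 ('eq'): stack = [9, 0], depth = 2
Step 6 ('sub'): stack = [9], depth = 1
Step 7 ('mul'): needs 2 value(s) but depth is 1 — STACK UNDERFLOW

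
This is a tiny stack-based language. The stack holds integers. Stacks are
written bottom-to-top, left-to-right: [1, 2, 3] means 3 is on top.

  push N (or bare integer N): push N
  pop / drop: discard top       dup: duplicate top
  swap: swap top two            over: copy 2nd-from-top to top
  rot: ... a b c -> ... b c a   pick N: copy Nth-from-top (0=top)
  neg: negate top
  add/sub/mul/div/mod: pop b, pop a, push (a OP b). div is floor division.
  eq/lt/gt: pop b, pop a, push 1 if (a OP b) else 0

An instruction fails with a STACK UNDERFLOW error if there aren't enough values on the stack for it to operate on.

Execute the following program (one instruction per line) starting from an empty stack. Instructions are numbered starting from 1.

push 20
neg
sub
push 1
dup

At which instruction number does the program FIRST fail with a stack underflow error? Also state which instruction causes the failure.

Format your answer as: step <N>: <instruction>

Step 1 ('push 20'): stack = [20], depth = 1
Step 2 ('neg'): stack = [-20], depth = 1
Step 3 ('sub'): needs 2 value(s) but depth is 1 — STACK UNDERFLOW

Answer: step 3: sub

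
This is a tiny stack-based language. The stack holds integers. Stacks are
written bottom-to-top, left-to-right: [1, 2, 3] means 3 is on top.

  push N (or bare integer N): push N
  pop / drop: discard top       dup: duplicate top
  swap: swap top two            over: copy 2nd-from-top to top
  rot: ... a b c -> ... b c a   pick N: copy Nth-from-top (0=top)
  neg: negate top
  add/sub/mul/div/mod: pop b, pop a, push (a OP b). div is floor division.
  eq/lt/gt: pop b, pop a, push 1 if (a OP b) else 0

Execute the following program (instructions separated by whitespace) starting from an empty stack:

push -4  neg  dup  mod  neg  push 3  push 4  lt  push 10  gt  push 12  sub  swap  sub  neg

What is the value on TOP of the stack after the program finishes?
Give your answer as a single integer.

After 'push -4': [-4]
After 'neg': [4]
After 'dup': [4, 4]
After 'mod': [0]
After 'neg': [0]
After 'push 3': [0, 3]
After 'push 4': [0, 3, 4]
After 'lt': [0, 1]
After 'push 10': [0, 1, 10]
After 'gt': [0, 0]
After 'push 12': [0, 0, 12]
After 'sub': [0, -12]
After 'swap': [-12, 0]
After 'sub': [-12]
After 'neg': [12]

Answer: 12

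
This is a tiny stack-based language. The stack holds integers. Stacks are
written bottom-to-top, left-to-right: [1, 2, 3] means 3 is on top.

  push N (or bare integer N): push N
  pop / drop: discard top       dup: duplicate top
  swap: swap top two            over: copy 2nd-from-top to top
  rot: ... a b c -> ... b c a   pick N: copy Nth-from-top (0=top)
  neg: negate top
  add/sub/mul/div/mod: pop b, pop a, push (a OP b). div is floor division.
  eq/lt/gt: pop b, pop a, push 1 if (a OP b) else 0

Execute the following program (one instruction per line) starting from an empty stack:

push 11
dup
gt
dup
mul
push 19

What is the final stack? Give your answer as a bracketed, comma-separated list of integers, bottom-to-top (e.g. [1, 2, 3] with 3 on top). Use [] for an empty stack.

After 'push 11': [11]
After 'dup': [11, 11]
After 'gt': [0]
After 'dup': [0, 0]
After 'mul': [0]
After 'push 19': [0, 19]

Answer: [0, 19]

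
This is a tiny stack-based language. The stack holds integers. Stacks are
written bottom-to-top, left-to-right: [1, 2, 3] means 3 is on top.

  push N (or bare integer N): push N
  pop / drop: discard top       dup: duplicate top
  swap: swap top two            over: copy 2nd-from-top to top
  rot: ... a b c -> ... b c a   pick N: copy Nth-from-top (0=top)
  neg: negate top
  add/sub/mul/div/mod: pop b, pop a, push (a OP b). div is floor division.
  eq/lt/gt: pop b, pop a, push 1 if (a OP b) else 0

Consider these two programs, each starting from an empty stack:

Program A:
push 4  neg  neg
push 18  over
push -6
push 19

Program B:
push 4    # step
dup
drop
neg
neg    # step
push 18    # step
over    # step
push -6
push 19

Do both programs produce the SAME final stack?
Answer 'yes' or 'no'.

Program A trace:
  After 'push 4': [4]
  After 'neg': [-4]
  After 'neg': [4]
  After 'push 18': [4, 18]
  After 'over': [4, 18, 4]
  After 'push -6': [4, 18, 4, -6]
  After 'push 19': [4, 18, 4, -6, 19]
Program A final stack: [4, 18, 4, -6, 19]

Program B trace:
  After 'push 4': [4]
  After 'dup': [4, 4]
  After 'drop': [4]
  After 'neg': [-4]
  After 'neg': [4]
  After 'push 18': [4, 18]
  After 'over': [4, 18, 4]
  After 'push -6': [4, 18, 4, -6]
  After 'push 19': [4, 18, 4, -6, 19]
Program B final stack: [4, 18, 4, -6, 19]
Same: yes

Answer: yes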